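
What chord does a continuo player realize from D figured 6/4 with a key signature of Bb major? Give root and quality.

The figures 6/4 indicate a triad in second inversion.
In second inversion the root lies a fourth above the bass: a fourth above D in Bb major is G.
The chord tones are D, G, Bb, giving G minor.

G minor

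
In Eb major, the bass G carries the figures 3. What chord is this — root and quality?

The figures 3 indicate a triad in root position.
In root position the bass is the root, so the root is G.
The chord tones are G, Bb, D, giving G minor.

G minor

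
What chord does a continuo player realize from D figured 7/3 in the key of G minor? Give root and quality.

The figures 7/3 indicate a seventh chord in root position.
In root position the bass is the root, so the root is D.
The chord tones are D, F, A, C, giving D minor seventh.

D minor seventh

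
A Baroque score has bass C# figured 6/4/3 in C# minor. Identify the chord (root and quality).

F# minor seventh

The figures 6/4/3 indicate a seventh chord in second inversion.
In second inversion the root lies a fourth above the bass: a fourth above C# in C# minor is F#.
The chord tones are C#, E, F#, A, giving F# minor seventh.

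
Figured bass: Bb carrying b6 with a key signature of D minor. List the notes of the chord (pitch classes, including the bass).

The written figures b6 are shorthand for 6/3: the 3 is implied.
A third above Bb in this key is D.
A sixth above Bb in this key is G, lowered to Gb by the flat.
Together with the bass Bb, this spells Gb augmented in first inversion.

Bb, D, Gb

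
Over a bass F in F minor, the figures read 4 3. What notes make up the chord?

F, Ab, Bb, Db

The written figures 4 3 are shorthand for 6/4/3: the 6 is implied.
A third above F in this key is Ab.
A fourth above F in this key is Bb.
A sixth above F in this key is Db.
Together with the bass F, this spells Bb minor seventh in second inversion.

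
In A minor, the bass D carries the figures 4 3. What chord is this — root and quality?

The figures 4 3 indicate a seventh chord in second inversion.
In second inversion the root lies a fourth above the bass: a fourth above D in A minor is G.
The chord tones are D, F, G, B, giving G dominant seventh.

G dominant seventh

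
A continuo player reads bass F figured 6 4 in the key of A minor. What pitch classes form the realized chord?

A fourth above F in this key is B.
A sixth above F in this key is D.
Together with the bass F, this spells B diminished in second inversion.

F, B, D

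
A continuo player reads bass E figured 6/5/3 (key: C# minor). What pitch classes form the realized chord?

A third above E in this key is G#.
A fifth above E in this key is B.
A sixth above E in this key is C#.
Together with the bass E, this spells C# minor seventh in first inversion.

E, G#, B, C#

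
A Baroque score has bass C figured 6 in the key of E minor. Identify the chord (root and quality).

The figures 6 indicate a triad in first inversion.
In first inversion the root lies a sixth above the bass: a sixth above C in E minor is A.
The chord tones are C, E, A, giving A minor.

A minor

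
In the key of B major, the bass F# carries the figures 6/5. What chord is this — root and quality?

The figures 6/5 indicate a seventh chord in first inversion.
In first inversion the root lies a sixth above the bass: a sixth above F# in B major is D#.
The chord tones are F#, A#, C#, D#, giving D# minor seventh.

D# minor seventh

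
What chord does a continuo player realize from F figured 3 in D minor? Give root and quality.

The figures 3 indicate a triad in root position.
In root position the bass is the root, so the root is F.
The chord tones are F, A, C, giving F major.

F major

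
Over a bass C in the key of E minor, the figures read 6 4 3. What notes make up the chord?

A third above C in this key is E.
A fourth above C in this key is F#.
A sixth above C in this key is A.
Together with the bass C, this spells F# half-diminished seventh in second inversion.

C, E, F#, A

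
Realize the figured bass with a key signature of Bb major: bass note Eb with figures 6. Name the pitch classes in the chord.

The written figures 6 are shorthand for 6/3: the 3 is implied.
A third above Eb in this key is G.
A sixth above Eb in this key is C.
Together with the bass Eb, this spells C minor in first inversion.

Eb, G, C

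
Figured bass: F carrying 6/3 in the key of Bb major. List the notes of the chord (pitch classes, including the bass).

F, A, D

A third above F in this key is A.
A sixth above F in this key is D.
Together with the bass F, this spells D minor in first inversion.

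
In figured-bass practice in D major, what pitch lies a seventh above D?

C#

Counting 6 letter steps above D lands on C; in D major, that letter is C#.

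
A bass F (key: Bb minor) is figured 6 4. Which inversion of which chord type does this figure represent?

triad, second inversion

Intervals of 6/4 above the bass form a triad; the bass is the fifth, so this is second inversion.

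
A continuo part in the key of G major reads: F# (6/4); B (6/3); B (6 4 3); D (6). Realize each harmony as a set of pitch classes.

F#, B, D | B, D, G | B, D, E, G | D, F#, B

F# (6/4): F#, B, D.
B (6/3): B, D, G.
B (6/4/3): B, D, E, G.
D (6/3): D, F#, B.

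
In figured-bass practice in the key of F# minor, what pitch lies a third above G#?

Counting 2 letter steps above G# lands on B; in F# minor, that letter is B.

B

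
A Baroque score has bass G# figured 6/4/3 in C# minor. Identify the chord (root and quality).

The figures 6/4/3 indicate a seventh chord in second inversion.
In second inversion the root lies a fourth above the bass: a fourth above G# in C# minor is C#.
The chord tones are G#, B, C#, E, giving C# minor seventh.

C# minor seventh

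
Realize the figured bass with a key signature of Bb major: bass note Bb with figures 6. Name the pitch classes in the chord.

Bb, D, G

The written figures 6 are shorthand for 6/3: the 3 is implied.
A third above Bb in this key is D.
A sixth above Bb in this key is G.
Together with the bass Bb, this spells G minor in first inversion.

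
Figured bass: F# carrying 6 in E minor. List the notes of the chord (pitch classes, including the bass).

F#, A, D

The written figures 6 are shorthand for 6/3: the 3 is implied.
A third above F# in this key is A.
A sixth above F# in this key is D.
Together with the bass F#, this spells D major in first inversion.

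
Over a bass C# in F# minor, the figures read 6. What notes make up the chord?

The written figures 6 are shorthand for 6/3: the 3 is implied.
A third above C# in this key is E.
A sixth above C# in this key is A.
Together with the bass C#, this spells A major in first inversion.

C#, E, A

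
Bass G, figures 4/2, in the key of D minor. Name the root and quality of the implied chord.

The figures 4/2 indicate a seventh chord in third inversion.
In third inversion the root lies a second above the bass: a second above G in D minor is A.
The chord tones are G, A, C, E, giving A minor seventh.

A minor seventh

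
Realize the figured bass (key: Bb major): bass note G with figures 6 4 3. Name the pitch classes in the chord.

A third above G in this key is Bb.
A fourth above G in this key is C.
A sixth above G in this key is Eb.
Together with the bass G, this spells C minor seventh in second inversion.

G, Bb, C, Eb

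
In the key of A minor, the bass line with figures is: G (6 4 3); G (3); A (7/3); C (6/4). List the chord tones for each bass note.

G (6/4/3): G, B, C, E.
G (5/3): G, B, D.
A (7/5/3): A, C, E, G.
C (6/4): C, F, A.

G, B, C, E | G, B, D | A, C, E, G | C, F, A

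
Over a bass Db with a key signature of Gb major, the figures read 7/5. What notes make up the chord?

The written figures 7/5 are shorthand for 7/5/3: the 3 is implied.
A third above Db in this key is F.
A fifth above Db in this key is Ab.
A seventh above Db in this key is Cb.
Together with the bass Db, this spells Db dominant seventh in root position.

Db, F, Ab, Cb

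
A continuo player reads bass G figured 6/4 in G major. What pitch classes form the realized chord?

A fourth above G in this key is C.
A sixth above G in this key is E.
Together with the bass G, this spells C major in second inversion.

G, C, E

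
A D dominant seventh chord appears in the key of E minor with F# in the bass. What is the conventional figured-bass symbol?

6/5

F# is the third of D dominant seventh, so the chord is in first inversion.
A seventh chord in first inversion is figured 6/5/3, conventionally abbreviated 6/5.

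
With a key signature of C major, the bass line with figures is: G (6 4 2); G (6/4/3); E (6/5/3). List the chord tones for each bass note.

G (6/4/2): G, A, C, E.
G (6/4/3): G, B, C, E.
E (6/5/3): E, G, B, C.

G, A, C, E | G, B, C, E | E, G, B, C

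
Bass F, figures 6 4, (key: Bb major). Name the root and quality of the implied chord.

Bb major

The figures 6 4 indicate a triad in second inversion.
In second inversion the root lies a fourth above the bass: a fourth above F in Bb major is Bb.
The chord tones are F, Bb, D, giving Bb major.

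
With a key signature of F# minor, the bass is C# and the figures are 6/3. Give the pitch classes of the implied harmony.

A third above C# in this key is E.
A sixth above C# in this key is A.
Together with the bass C#, this spells A major in first inversion.

C#, E, A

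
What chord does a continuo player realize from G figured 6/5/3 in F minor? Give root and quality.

The figures 6/5/3 indicate a seventh chord in first inversion.
In first inversion the root lies a sixth above the bass: a sixth above G in F minor is Eb.
The chord tones are G, Bb, Db, Eb, giving Eb dominant seventh.

Eb dominant seventh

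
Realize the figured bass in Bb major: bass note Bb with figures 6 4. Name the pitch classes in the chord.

Bb, Eb, G

A fourth above Bb in this key is Eb.
A sixth above Bb in this key is G.
Together with the bass Bb, this spells Eb major in second inversion.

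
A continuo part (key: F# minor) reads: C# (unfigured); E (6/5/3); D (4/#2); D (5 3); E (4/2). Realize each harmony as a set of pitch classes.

C#, E, G# | E, G#, B, C# | D, E#, G#, B | D, F#, A | E, F#, A, C#

C# (5/3): C#, E, G#.
E (6/5/3): E, G#, B, C#.
D (6/4/#2): D, E#, G#, B.
D (5/3): D, F#, A.
E (6/4/2): E, F#, A, C#.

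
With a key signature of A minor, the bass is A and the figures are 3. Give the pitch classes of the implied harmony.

A, C, E

The written figures 3 are shorthand for 5/3: the 5 is implied.
A third above A in this key is C.
A fifth above A in this key is E.
Together with the bass A, this spells A minor in root position.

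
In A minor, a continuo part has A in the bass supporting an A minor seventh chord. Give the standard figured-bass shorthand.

7

A is the root of A minor seventh, so the chord is in root position.
A seventh chord in root position is figured 7/5/3, conventionally abbreviated 7.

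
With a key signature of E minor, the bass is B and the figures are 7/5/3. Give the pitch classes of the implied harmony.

A third above B in this key is D.
A fifth above B in this key is F#.
A seventh above B in this key is A.
Together with the bass B, this spells B minor seventh in root position.

B, D, F#, A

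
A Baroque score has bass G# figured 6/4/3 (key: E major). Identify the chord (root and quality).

C# minor seventh

The figures 6/4/3 indicate a seventh chord in second inversion.
In second inversion the root lies a fourth above the bass: a fourth above G# in E major is C#.
The chord tones are G#, B, C#, E, giving C# minor seventh.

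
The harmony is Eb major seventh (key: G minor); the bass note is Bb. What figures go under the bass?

4/3

Bb is the fifth of Eb major seventh, so the chord is in second inversion.
A seventh chord in second inversion is figured 6/4/3, conventionally abbreviated 4/3.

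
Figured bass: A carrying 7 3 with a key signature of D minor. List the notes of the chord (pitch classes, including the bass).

A, C, E, G

The written figures 7 3 are shorthand for 7/5/3: the 5 is implied.
A third above A in this key is C.
A fifth above A in this key is E.
A seventh above A in this key is G.
Together with the bass A, this spells A minor seventh in root position.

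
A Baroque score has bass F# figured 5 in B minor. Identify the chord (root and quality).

The figures 5 indicate a triad in root position.
In root position the bass is the root, so the root is F#.
The chord tones are F#, A, C#, giving F# minor.

F# minor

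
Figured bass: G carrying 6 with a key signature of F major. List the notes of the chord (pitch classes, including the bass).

The written figures 6 are shorthand for 6/3: the 3 is implied.
A third above G in this key is Bb.
A sixth above G in this key is E.
Together with the bass G, this spells E diminished in first inversion.

G, Bb, E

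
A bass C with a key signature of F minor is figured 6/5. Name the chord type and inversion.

6/5 is shorthand for 6/5/3.
Intervals of 6/5/3 above the bass form a seventh chord; the bass is the third, so this is first inversion.

seventh chord, first inversion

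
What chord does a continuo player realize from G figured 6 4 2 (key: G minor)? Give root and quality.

A half-diminished seventh

The figures 6 4 2 indicate a seventh chord in third inversion.
In third inversion the root lies a second above the bass: a second above G in G minor is A.
The chord tones are G, A, C, Eb, giving A half-diminished seventh.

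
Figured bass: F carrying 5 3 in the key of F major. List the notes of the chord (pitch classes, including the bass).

F, A, C

A third above F in this key is A.
A fifth above F in this key is C.
Together with the bass F, this spells F major in root position.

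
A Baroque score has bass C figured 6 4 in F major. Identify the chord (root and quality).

The figures 6 4 indicate a triad in second inversion.
In second inversion the root lies a fourth above the bass: a fourth above C in F major is F.
The chord tones are C, F, A, giving F major.

F major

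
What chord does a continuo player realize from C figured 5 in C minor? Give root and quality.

The figures 5 indicate a triad in root position.
In root position the bass is the root, so the root is C.
The chord tones are C, Eb, G, giving C minor.

C minor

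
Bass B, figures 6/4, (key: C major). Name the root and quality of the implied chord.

The figures 6/4 indicate a triad in second inversion.
In second inversion the root lies a fourth above the bass: a fourth above B in C major is E.
The chord tones are B, E, G, giving E minor.

E minor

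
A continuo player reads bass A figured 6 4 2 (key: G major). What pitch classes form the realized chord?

A second above A in this key is B.
A fourth above A in this key is D.
A sixth above A in this key is F#.
Together with the bass A, this spells B minor seventh in third inversion.

A, B, D, F#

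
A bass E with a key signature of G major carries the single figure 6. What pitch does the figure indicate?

C

Counting 5 letter steps above E lands on C; in G major, that letter is C.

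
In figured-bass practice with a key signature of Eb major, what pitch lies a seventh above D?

Counting 6 letter steps above D lands on C; in Eb major, that letter is C.

C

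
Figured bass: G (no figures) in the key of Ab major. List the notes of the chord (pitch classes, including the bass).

G, Bb, Db

An unfigured bass implies 5/3.
A third above G in this key is Bb.
A fifth above G in this key is Db.
Together with the bass G, this spells G diminished in root position.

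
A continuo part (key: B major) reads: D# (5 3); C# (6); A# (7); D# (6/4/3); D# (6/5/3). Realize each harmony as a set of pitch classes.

D#, F#, A# | C#, E, A# | A#, C#, E, G# | D#, F#, G#, B | D#, F#, A#, B

D# (5/3): D#, F#, A#.
C# (6/3): C#, E, A#.
A# (7/5/3): A#, C#, E, G#.
D# (6/4/3): D#, F#, G#, B.
D# (6/5/3): D#, F#, A#, B.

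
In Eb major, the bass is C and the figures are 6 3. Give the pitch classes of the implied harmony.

A third above C in this key is Eb.
A sixth above C in this key is Ab.
Together with the bass C, this spells Ab major in first inversion.

C, Eb, Ab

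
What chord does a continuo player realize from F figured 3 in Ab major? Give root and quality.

F minor

The figures 3 indicate a triad in root position.
In root position the bass is the root, so the root is F.
The chord tones are F, Ab, C, giving F minor.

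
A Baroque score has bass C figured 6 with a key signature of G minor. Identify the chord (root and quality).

A diminished

The figures 6 indicate a triad in first inversion.
In first inversion the root lies a sixth above the bass: a sixth above C in G minor is A.
The chord tones are C, Eb, A, giving A diminished.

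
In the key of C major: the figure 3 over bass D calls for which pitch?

F

Counting 2 letter steps above D lands on F; in C major, that letter is F.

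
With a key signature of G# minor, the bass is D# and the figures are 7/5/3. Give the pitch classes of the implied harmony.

D#, F#, A#, C#

A third above D# in this key is F#.
A fifth above D# in this key is A#.
A seventh above D# in this key is C#.
Together with the bass D#, this spells D# minor seventh in root position.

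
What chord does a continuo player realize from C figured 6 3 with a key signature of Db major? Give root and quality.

The figures 6 3 indicate a triad in first inversion.
In first inversion the root lies a sixth above the bass: a sixth above C in Db major is Ab.
The chord tones are C, Eb, Ab, giving Ab major.

Ab major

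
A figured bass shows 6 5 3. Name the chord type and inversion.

seventh chord, first inversion

Intervals of 6/5/3 above the bass form a seventh chord; the bass is the third, so this is first inversion.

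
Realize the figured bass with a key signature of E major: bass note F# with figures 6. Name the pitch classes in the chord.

The written figures 6 are shorthand for 6/3: the 3 is implied.
A third above F# in this key is A.
A sixth above F# in this key is D#.
Together with the bass F#, this spells D# diminished in first inversion.

F#, A, D#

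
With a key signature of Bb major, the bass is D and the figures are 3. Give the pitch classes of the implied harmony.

D, F, A

The written figures 3 are shorthand for 5/3: the 5 is implied.
A third above D in this key is F.
A fifth above D in this key is A.
Together with the bass D, this spells D minor in root position.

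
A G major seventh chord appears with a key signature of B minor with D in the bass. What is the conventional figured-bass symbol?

D is the fifth of G major seventh, so the chord is in second inversion.
A seventh chord in second inversion is figured 6/4/3, conventionally abbreviated 4/3.

4/3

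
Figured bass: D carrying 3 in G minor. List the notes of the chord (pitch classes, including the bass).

The written figures 3 are shorthand for 5/3: the 5 is implied.
A third above D in this key is F.
A fifth above D in this key is A.
Together with the bass D, this spells D minor in root position.

D, F, A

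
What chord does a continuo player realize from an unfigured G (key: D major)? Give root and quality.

An unfigured bass indicates a triad in root position.
In root position the bass is the root, so the root is G.
The chord tones are G, B, D, giving G major.

G major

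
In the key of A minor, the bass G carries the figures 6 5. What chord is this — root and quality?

E minor seventh

The figures 6 5 indicate a seventh chord in first inversion.
In first inversion the root lies a sixth above the bass: a sixth above G in A minor is E.
The chord tones are G, B, D, E, giving E minor seventh.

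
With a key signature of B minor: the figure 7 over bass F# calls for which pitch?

E

Counting 6 letter steps above F# lands on E; in B minor, that letter is E.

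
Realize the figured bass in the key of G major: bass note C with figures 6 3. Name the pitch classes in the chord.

A third above C in this key is E.
A sixth above C in this key is A.
Together with the bass C, this spells A minor in first inversion.

C, E, A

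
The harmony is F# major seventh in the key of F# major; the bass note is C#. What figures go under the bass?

4/3

C# is the fifth of F# major seventh, so the chord is in second inversion.
A seventh chord in second inversion is figured 6/4/3, conventionally abbreviated 4/3.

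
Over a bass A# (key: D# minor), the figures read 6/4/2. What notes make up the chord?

A second above A# in this key is B.
A fourth above A# in this key is D#.
A sixth above A# in this key is F#.
Together with the bass A#, this spells B major seventh in third inversion.

A#, B, D#, F#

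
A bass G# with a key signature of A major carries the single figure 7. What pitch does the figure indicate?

Counting 6 letter steps above G# lands on F; in A major, that letter is F#.

F#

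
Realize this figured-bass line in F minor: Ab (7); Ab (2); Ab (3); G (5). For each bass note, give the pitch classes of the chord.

Ab, C, Eb, G | Ab, Bb, Db, F | Ab, C, Eb | G, Bb, Db

Ab (7/5/3): Ab, C, Eb, G.
Ab (6/4/2): Ab, Bb, Db, F.
Ab (5/3): Ab, C, Eb.
G (5/3): G, Bb, Db.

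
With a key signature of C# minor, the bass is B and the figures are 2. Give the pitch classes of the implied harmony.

B, C#, E, G#

The written figures 2 are shorthand for 6/4/2: the 6/4 are implied.
A second above B in this key is C#.
A fourth above B in this key is E.
A sixth above B in this key is G#.
Together with the bass B, this spells C# minor seventh in third inversion.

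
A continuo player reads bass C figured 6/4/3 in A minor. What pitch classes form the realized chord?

C, E, F, A

A third above C in this key is E.
A fourth above C in this key is F.
A sixth above C in this key is A.
Together with the bass C, this spells F major seventh in second inversion.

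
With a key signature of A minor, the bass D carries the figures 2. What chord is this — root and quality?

The figures 2 indicate a seventh chord in third inversion.
In third inversion the root lies a second above the bass: a second above D in A minor is E.
The chord tones are D, E, G, B, giving E minor seventh.

E minor seventh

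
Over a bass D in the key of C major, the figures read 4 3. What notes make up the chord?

D, F, G, B

The written figures 4 3 are shorthand for 6/4/3: the 6 is implied.
A third above D in this key is F.
A fourth above D in this key is G.
A sixth above D in this key is B.
Together with the bass D, this spells G dominant seventh in second inversion.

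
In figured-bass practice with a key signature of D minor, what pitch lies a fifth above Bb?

F

Counting 4 letter steps above Bb lands on F; in D minor, that letter is F.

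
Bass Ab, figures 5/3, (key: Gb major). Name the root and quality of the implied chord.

The figures 5/3 indicate a triad in root position.
In root position the bass is the root, so the root is Ab.
The chord tones are Ab, Cb, Eb, giving Ab minor.

Ab minor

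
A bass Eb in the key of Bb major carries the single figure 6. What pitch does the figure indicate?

C

Counting 5 letter steps above Eb lands on C; in Bb major, that letter is C.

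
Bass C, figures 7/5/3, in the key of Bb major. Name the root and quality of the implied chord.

C minor seventh

The figures 7/5/3 indicate a seventh chord in root position.
In root position the bass is the root, so the root is C.
The chord tones are C, Eb, G, Bb, giving C minor seventh.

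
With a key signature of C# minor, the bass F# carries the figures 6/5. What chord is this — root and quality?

The figures 6/5 indicate a seventh chord in first inversion.
In first inversion the root lies a sixth above the bass: a sixth above F# in C# minor is D#.
The chord tones are F#, A, C#, D#, giving D# half-diminished seventh.

D# half-diminished seventh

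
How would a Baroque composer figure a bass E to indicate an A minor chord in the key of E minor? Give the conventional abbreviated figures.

6/4

E is the fifth of A minor, so the chord is in second inversion.
A triad in second inversion is figured 6/4, conventionally abbreviated 6/4.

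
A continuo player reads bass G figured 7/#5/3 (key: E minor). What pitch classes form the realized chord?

G, B, D#, F#

A third above G in this key is B.
A fifth above G in this key is D, raised to D# by the sharp.
A seventh above G in this key is F#.
Together with the bass G, this spells G augmented major seventh in root position.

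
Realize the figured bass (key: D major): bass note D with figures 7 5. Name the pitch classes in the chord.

The written figures 7 5 are shorthand for 7/5/3: the 3 is implied.
A third above D in this key is F#.
A fifth above D in this key is A.
A seventh above D in this key is C#.
Together with the bass D, this spells D major seventh in root position.

D, F#, A, C#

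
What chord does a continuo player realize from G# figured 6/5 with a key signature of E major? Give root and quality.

The figures 6/5 indicate a seventh chord in first inversion.
In first inversion the root lies a sixth above the bass: a sixth above G# in E major is E.
The chord tones are G#, B, D#, E, giving E major seventh.

E major seventh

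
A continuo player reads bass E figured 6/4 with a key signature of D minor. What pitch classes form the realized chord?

E, A, C

A fourth above E in this key is A.
A sixth above E in this key is C.
Together with the bass E, this spells A minor in second inversion.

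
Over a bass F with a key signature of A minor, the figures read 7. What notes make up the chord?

F, A, C, E

The written figures 7 are shorthand for 7/5/3: the 5/3 are implied.
A third above F in this key is A.
A fifth above F in this key is C.
A seventh above F in this key is E.
Together with the bass F, this spells F major seventh in root position.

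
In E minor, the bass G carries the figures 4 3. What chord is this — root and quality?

The figures 4 3 indicate a seventh chord in second inversion.
In second inversion the root lies a fourth above the bass: a fourth above G in E minor is C.
The chord tones are G, B, C, E, giving C major seventh.

C major seventh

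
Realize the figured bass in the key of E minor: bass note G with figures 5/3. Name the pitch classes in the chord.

G, B, D

A third above G in this key is B.
A fifth above G in this key is D.
Together with the bass G, this spells G major in root position.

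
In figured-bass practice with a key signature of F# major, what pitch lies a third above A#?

Counting 2 letter steps above A# lands on C; in F# major, that letter is C#.

C#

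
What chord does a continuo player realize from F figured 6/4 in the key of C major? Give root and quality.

The figures 6/4 indicate a triad in second inversion.
In second inversion the root lies a fourth above the bass: a fourth above F in C major is B.
The chord tones are F, B, D, giving B diminished.

B diminished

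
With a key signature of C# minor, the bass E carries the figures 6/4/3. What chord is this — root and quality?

The figures 6/4/3 indicate a seventh chord in second inversion.
In second inversion the root lies a fourth above the bass: a fourth above E in C# minor is A.
The chord tones are E, G#, A, C#, giving A major seventh.

A major seventh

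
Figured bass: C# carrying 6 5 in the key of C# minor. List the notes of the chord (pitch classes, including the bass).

The written figures 6 5 are shorthand for 6/5/3: the 3 is implied.
A third above C# in this key is E.
A fifth above C# in this key is G#.
A sixth above C# in this key is A.
Together with the bass C#, this spells A major seventh in first inversion.

C#, E, G#, A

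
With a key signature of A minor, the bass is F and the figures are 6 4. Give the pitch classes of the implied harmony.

A fourth above F in this key is B.
A sixth above F in this key is D.
Together with the bass F, this spells B diminished in second inversion.

F, B, D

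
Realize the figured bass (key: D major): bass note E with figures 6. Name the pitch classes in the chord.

E, G, C#

The written figures 6 are shorthand for 6/3: the 3 is implied.
A third above E in this key is G.
A sixth above E in this key is C#.
Together with the bass E, this spells C# diminished in first inversion.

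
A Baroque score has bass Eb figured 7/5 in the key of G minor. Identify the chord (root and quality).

The figures 7/5 indicate a seventh chord in root position.
In root position the bass is the root, so the root is Eb.
The chord tones are Eb, G, Bb, D, giving Eb major seventh.

Eb major seventh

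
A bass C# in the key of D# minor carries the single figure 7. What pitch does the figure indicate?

B

Counting 6 letter steps above C# lands on B; in D# minor, that letter is B.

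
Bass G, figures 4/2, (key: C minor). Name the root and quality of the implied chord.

Ab major seventh

The figures 4/2 indicate a seventh chord in third inversion.
In third inversion the root lies a second above the bass: a second above G in C minor is Ab.
The chord tones are G, Ab, C, Eb, giving Ab major seventh.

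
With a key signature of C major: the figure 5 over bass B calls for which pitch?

Counting 4 letter steps above B lands on F; in C major, that letter is F.

F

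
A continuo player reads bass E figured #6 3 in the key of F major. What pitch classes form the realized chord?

A third above E in this key is G.
A sixth above E in this key is C, raised to C# by the sharp.
Together with the bass E, this spells C# diminished in first inversion.

E, G, C#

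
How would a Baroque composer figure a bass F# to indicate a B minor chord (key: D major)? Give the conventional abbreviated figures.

F# is the fifth of B minor, so the chord is in second inversion.
A triad in second inversion is figured 6/4, conventionally abbreviated 6/4.

6/4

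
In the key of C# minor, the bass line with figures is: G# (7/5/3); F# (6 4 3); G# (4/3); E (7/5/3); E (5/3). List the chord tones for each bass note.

G# (7/5/3): G#, B, D#, F#.
F# (6/4/3): F#, A, B, D#.
G# (6/4/3): G#, B, C#, E.
E (7/5/3): E, G#, B, D#.
E (5/3): E, G#, B.

G#, B, D#, F# | F#, A, B, D# | G#, B, C#, E | E, G#, B, D# | E, G#, B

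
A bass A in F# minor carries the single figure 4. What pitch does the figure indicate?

D

Counting 3 letter steps above A lands on D; in F# minor, that letter is D.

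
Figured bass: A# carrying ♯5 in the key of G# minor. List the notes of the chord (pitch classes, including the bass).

The written figures ♯5 are shorthand for 5/3: the 3 is implied.
A third above A# in this key is C#.
A fifth above A# in this key is E, raised to E# by the sharp.
Together with the bass A#, this spells A# minor in root position.

A#, C#, E#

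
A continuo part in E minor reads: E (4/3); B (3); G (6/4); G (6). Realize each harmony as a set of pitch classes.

E (6/4/3): E, G, A, C.
B (5/3): B, D, F#.
G (6/4): G, C, E.
G (6/3): G, B, E.

E, G, A, C | B, D, F# | G, C, E | G, B, E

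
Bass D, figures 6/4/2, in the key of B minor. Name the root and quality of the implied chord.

E minor seventh

The figures 6/4/2 indicate a seventh chord in third inversion.
In third inversion the root lies a second above the bass: a second above D in B minor is E.
The chord tones are D, E, G, B, giving E minor seventh.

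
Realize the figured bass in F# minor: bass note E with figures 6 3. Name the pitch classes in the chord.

A third above E in this key is G#.
A sixth above E in this key is C#.
Together with the bass E, this spells C# minor in first inversion.

E, G#, C#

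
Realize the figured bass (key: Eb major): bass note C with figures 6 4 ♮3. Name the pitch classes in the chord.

C, E, F, Ab

A third above C in this key is Eb, made natural (E) by the ♮ figure.
A fourth above C in this key is F.
A sixth above C in this key is Ab.
Together with the bass C, this spells F minor-major seventh in second inversion.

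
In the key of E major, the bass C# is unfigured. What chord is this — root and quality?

C# minor

An unfigured bass indicates a triad in root position.
In root position the bass is the root, so the root is C#.
The chord tones are C#, E, G#, giving C# minor.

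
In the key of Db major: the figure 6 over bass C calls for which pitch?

Ab

Counting 5 letter steps above C lands on A; in Db major, that letter is Ab.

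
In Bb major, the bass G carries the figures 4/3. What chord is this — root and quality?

The figures 4/3 indicate a seventh chord in second inversion.
In second inversion the root lies a fourth above the bass: a fourth above G in Bb major is C.
The chord tones are G, Bb, C, Eb, giving C minor seventh.

C minor seventh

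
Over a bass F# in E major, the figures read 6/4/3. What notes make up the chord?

A third above F# in this key is A.
A fourth above F# in this key is B.
A sixth above F# in this key is D#.
Together with the bass F#, this spells B dominant seventh in second inversion.

F#, A, B, D#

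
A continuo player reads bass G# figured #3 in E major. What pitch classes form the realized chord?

The written figures #3 are shorthand for 5/3: the 5 is implied.
A third above G# in this key is B, raised to B# by the sharp.
A fifth above G# in this key is D#.
Together with the bass G#, this spells G# major in root position.

G#, B#, D#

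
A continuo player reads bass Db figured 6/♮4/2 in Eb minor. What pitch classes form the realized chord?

Db, Eb, G, Bb

A second above Db in this key is Eb.
A fourth above Db in this key is Gb, made natural (G) by the ♮ figure.
A sixth above Db in this key is Bb.
Together with the bass Db, this spells Eb dominant seventh in third inversion.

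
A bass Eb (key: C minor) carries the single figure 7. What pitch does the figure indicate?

D

Counting 6 letter steps above Eb lands on D; in C minor, that letter is D.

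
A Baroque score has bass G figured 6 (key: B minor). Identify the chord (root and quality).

The figures 6 indicate a triad in first inversion.
In first inversion the root lies a sixth above the bass: a sixth above G in B minor is E.
The chord tones are G, B, E, giving E minor.

E minor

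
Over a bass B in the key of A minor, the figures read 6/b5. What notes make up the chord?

The written figures 6/b5 are shorthand for 6/5/3: the 3 is implied.
A third above B in this key is D.
A fifth above B in this key is F, lowered to Fb by the flat.
A sixth above B in this key is G.

B, D, Fb, G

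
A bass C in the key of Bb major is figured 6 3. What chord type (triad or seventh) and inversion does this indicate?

triad, first inversion

Intervals of 6/3 above the bass form a triad; the bass is the third, so this is first inversion.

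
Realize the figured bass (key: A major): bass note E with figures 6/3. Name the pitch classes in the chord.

A third above E in this key is G#.
A sixth above E in this key is C#.
Together with the bass E, this spells C# minor in first inversion.

E, G#, C#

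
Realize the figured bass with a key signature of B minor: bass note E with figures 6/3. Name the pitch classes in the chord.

A third above E in this key is G.
A sixth above E in this key is C#.
Together with the bass E, this spells C# diminished in first inversion.

E, G, C#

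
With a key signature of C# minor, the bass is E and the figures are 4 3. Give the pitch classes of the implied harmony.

The written figures 4 3 are shorthand for 6/4/3: the 6 is implied.
A third above E in this key is G#.
A fourth above E in this key is A.
A sixth above E in this key is C#.
Together with the bass E, this spells A major seventh in second inversion.

E, G#, A, C#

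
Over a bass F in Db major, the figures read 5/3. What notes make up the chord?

F, Ab, C

A third above F in this key is Ab.
A fifth above F in this key is C.
Together with the bass F, this spells F minor in root position.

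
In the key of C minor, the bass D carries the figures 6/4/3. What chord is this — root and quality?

The figures 6/4/3 indicate a seventh chord in second inversion.
In second inversion the root lies a fourth above the bass: a fourth above D in C minor is G.
The chord tones are D, F, G, Bb, giving G minor seventh.

G minor seventh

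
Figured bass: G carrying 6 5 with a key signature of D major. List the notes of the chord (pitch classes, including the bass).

The written figures 6 5 are shorthand for 6/5/3: the 3 is implied.
A third above G in this key is B.
A fifth above G in this key is D.
A sixth above G in this key is E.
Together with the bass G, this spells E minor seventh in first inversion.

G, B, D, E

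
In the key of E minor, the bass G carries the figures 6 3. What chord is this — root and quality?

The figures 6 3 indicate a triad in first inversion.
In first inversion the root lies a sixth above the bass: a sixth above G in E minor is E.
The chord tones are G, B, E, giving E minor.

E minor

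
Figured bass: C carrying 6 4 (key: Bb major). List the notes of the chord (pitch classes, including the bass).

C, F, A

A fourth above C in this key is F.
A sixth above C in this key is A.
Together with the bass C, this spells F major in second inversion.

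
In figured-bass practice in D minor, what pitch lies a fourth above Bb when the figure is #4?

E#

Counting 3 letter steps above Bb lands on E; in D minor, that letter is E.
The #4 figure raises it a semitone, giving E#.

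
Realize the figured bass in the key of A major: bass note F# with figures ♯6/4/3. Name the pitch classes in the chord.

A third above F# in this key is A.
A fourth above F# in this key is B.
A sixth above F# in this key is D, raised to D# by the sharp.
Together with the bass F#, this spells B dominant seventh in second inversion.

F#, A, B, D#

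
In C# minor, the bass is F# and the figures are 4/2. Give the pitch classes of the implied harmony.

The written figures 4/2 are shorthand for 6/4/2: the 6 is implied.
A second above F# in this key is G#.
A fourth above F# in this key is B.
A sixth above F# in this key is D#.
Together with the bass F#, this spells G# minor seventh in third inversion.

F#, G#, B, D#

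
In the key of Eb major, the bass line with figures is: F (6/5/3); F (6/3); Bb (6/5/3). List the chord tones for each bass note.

F, Ab, C, D | F, Ab, D | Bb, D, F, G

F (6/5/3): F, Ab, C, D.
F (6/3): F, Ab, D.
Bb (6/5/3): Bb, D, F, G.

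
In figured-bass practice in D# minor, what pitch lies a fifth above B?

F#

Counting 4 letter steps above B lands on F; in D# minor, that letter is F#.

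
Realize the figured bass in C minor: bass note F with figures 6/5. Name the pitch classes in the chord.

The written figures 6/5 are shorthand for 6/5/3: the 3 is implied.
A third above F in this key is Ab.
A fifth above F in this key is C.
A sixth above F in this key is D.
Together with the bass F, this spells D half-diminished seventh in first inversion.

F, Ab, C, D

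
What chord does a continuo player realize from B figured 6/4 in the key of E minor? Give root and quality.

The figures 6/4 indicate a triad in second inversion.
In second inversion the root lies a fourth above the bass: a fourth above B in E minor is E.
The chord tones are B, E, G, giving E minor.

E minor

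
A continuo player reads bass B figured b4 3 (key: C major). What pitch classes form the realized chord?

B, D, Eb, G

The written figures b4 3 are shorthand for 6/4/3: the 6 is implied.
A third above B in this key is D.
A fourth above B in this key is E, lowered to Eb by the flat.
A sixth above B in this key is G.
Together with the bass B, this spells Eb augmented major seventh in second inversion.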